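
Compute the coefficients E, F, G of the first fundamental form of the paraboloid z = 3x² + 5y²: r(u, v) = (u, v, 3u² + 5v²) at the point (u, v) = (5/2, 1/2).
E = 226;  F = 75;  G = 26

Partials: r_u = (1, 0, 6*u), r_v = (0, 1, 10*v). As functions of (u, v):
  E = r_u · r_u = 36*u^2 + 1,
  F = r_u · r_v = 60*u*v,
  G = r_v · r_v = 100*v^2 + 1.
Evaluating at (u, v) = (5/2, 1/2): E = 226, F = 75, G = 26.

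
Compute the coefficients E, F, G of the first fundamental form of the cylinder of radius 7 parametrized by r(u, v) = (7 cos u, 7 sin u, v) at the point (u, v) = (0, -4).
E = 49;  F = 0;  G = 1

Partials: r_u = (-7*sin(u), 7*cos(u), 0), r_v = (0, 0, 1). As functions of (u, v):
  E = r_u · r_u = 49,
  F = r_u · r_v = 0,
  G = r_v · r_v = 1.
Evaluating at (u, v) = (0, -4): E = 49, F = 0, G = 1.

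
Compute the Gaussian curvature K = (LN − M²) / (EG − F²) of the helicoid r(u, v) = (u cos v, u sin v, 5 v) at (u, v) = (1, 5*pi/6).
K = -25/676

Coefficients of the first fundamental form: E = 1, F = 0, G = u^2 + 25.
Coefficients of the second fundamental form: L = 0, M = -5/sqrt(u^2 + 25), N = 0.
Assemble K = (LN − M²)/(EG − F²) = -25/(u^2 + 25)^2. At (u, v) = (1, 5*pi/6): K = -25/676.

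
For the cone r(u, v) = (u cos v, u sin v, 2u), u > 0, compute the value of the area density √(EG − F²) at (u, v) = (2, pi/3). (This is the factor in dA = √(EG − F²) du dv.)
√(EG − F²)|_{(2, pi/3)} = 2*sqrt(5)

E = 5, F = 0, G = u^2, so EG − F² = 5*u^2. Taking the positive square root: √(EG − F²) = sqrt(5)*Abs(u). At (u, v) = (2, pi/3): 2*sqrt(5).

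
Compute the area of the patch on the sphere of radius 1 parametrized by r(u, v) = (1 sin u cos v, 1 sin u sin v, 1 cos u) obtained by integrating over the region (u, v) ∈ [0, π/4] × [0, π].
Area = pi*(2 - sqrt(2))/2

Area = ∫∫ √(EG − F²) du dv with √(EG − F²) = Abs(sin(u)). Integrating over [0, π/4] × [0, π] gives pi*(2 - sqrt(2))/2.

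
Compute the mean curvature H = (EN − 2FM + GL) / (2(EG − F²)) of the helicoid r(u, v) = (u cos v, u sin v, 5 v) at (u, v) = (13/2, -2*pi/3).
H = 0

With E = 1, F = 0, G = u^2 + 25, L = 0, M = -5/sqrt(u^2 + 25), N = 0, assemble
  H = (EN − 2FM + GL) / (2(EG − F²)) = 0.
At (u, v) = (13/2, -2*pi/3): H = 0.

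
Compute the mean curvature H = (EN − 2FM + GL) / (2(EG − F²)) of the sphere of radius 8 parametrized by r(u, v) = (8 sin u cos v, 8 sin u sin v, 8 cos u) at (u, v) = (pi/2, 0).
H = -1/8

With E = 64, F = 0, G = 64*sin(u)^2, L = -8*sin(u)/Abs(sin(u)), M = 0, N = -8*sin(u)^3/Abs(sin(u)), assemble
  H = (EN − 2FM + GL) / (2(EG − F²)) = -sin(u)/(8*Abs(sin(u))).
At (u, v) = (pi/2, 0): H = -1/8.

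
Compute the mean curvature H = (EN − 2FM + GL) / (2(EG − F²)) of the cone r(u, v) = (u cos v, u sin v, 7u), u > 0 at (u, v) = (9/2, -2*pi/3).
H = 7*sqrt(2)/90

With E = 50, F = 0, G = u^2, L = 0, M = 0, N = 7*sqrt(2)*u^2/(10*Abs(u)), assemble
  H = (EN − 2FM + GL) / (2(EG − F²)) = 7*sqrt(2)/(20*Abs(u)).
At (u, v) = (9/2, -2*pi/3): H = 7*sqrt(2)/90.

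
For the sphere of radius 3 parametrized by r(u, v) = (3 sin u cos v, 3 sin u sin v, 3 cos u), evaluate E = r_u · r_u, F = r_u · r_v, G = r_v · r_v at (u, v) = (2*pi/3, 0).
E = 9;  F = 0;  G = 27/4

Partials: r_u = (3*cos(u)*cos(v), 3*sin(v)*cos(u), -3*sin(u)), r_v = (-3*sin(u)*sin(v), 3*sin(u)*cos(v), 0). As functions of (u, v):
  E = r_u · r_u = 9,
  F = r_u · r_v = 0,
  G = r_v · r_v = 9*sin(u)^2.
Evaluating at (u, v) = (2*pi/3, 0): E = 9, F = 0, G = 27/4.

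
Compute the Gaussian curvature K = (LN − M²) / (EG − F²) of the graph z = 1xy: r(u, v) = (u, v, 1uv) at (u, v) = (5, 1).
K = -1/729

Coefficients of the first fundamental form: E = v^2 + 1, F = u*v, G = u^2 + 1.
Coefficients of the second fundamental form: L = 0, M = 1/sqrt(u^2 + v^2 + 1), N = 0.
Assemble K = (LN − M²)/(EG − F²) = 1/((u^2*v^2 - (u^2 + 1)*(v^2 + 1))*(u^2 + v^2 + 1)). At (u, v) = (5, 1): K = -1/729.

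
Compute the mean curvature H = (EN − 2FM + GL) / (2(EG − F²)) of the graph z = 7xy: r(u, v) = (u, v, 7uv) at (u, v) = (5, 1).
H = -343*sqrt(51)/65025

With E = 49*v^2 + 1, F = 49*u*v, G = 49*u^2 + 1, L = 0, M = 7/sqrt(49*u^2 + 49*v^2 + 1), N = 0, assemble
  H = (EN − 2FM + GL) / (2(EG − F²)) = -343*u*v/(49*u^2 + 49*v^2 + 1)^(3/2).
At (u, v) = (5, 1): H = -343*sqrt(51)/65025.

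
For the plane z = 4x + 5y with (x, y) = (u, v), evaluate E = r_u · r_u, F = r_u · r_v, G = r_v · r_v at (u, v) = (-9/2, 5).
E = 17;  F = 20;  G = 26

Partials: r_u = (1, 0, 4), r_v = (0, 1, 5). As functions of (u, v):
  E = r_u · r_u = 17,
  F = r_u · r_v = 20,
  G = r_v · r_v = 26.
Evaluating at (u, v) = (-9/2, 5): E = 17, F = 20, G = 26.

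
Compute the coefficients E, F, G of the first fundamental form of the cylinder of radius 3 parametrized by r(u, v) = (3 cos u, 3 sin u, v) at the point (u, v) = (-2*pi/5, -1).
E = 9;  F = 0;  G = 1

Partials: r_u = (-3*sin(u), 3*cos(u), 0), r_v = (0, 0, 1). As functions of (u, v):
  E = r_u · r_u = 9,
  F = r_u · r_v = 0,
  G = r_v · r_v = 1.
Evaluating at (u, v) = (-2*pi/5, -1): E = 9, F = 0, G = 1.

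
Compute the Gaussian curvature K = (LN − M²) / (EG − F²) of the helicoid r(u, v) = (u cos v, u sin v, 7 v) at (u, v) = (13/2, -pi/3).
K = -784/133225

Coefficients of the first fundamental form: E = 1, F = 0, G = u^2 + 49.
Coefficients of the second fundamental form: L = 0, M = -7/sqrt(u^2 + 49), N = 0.
Assemble K = (LN − M²)/(EG − F²) = -49/(u^2 + 49)^2. At (u, v) = (13/2, -pi/3): K = -784/133225.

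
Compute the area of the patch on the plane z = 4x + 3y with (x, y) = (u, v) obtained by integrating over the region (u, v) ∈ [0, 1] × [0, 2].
Area = 2*sqrt(26)

Area = ∫∫ √(EG − F²) du dv with √(EG − F²) = sqrt(26). Integrating over [0, 1] × [0, 2] gives 2*sqrt(26).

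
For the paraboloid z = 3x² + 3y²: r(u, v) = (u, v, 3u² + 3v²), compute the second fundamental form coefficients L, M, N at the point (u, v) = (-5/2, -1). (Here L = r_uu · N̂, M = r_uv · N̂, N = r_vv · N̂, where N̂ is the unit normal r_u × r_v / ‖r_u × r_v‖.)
L = 3*sqrt(262)/131;  M = 0;  N = 3*sqrt(262)/131

Compute the unit normal N̂(u, v) = (-6*u/sqrt(36*u^2 + 36*v^2 + 1), -6*v/sqrt(36*u^2 + 36*v^2 + 1), 1/sqrt(36*u^2 + 36*v^2 + 1)), and the second partials r_uu, r_uv, r_vv. Take dot products:
  L(u, v) = r_uu · N̂ = 6/sqrt(36*u^2 + 36*v^2 + 1),
  M(u, v) = r_uv · N̂ = 0,
  N(u, v) = r_vv · N̂ = 6/sqrt(36*u^2 + 36*v^2 + 1).
Evaluating at (u, v) = (-5/2, -1):
  L = 3*sqrt(262)/131, M = 0, N = 3*sqrt(262)/131.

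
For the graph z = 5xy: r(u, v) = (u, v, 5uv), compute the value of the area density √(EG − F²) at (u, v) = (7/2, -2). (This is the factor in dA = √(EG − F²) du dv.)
√(EG − F²)|_{(7/2, -2)} = 3*sqrt(181)/2

E = 25*v^2 + 1, F = 25*u*v, G = 25*u^2 + 1, so EG − F² = 25*u^2 + 25*v^2 + 1. Taking the positive square root: √(EG − F²) = sqrt(25*u^2 + 25*v^2 + 1). At (u, v) = (7/2, -2): 3*sqrt(181)/2.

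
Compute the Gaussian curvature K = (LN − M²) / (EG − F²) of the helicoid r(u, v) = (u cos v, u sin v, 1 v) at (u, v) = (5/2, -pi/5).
K = -16/841

Coefficients of the first fundamental form: E = 1, F = 0, G = u^2 + 1.
Coefficients of the second fundamental form: L = 0, M = -1/sqrt(u^2 + 1), N = 0.
Assemble K = (LN − M²)/(EG − F²) = -1/(u^2 + 1)^2. At (u, v) = (5/2, -pi/5): K = -16/841.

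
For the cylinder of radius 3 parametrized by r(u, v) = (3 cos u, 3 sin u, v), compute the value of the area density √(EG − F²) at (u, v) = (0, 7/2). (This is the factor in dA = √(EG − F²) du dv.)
√(EG − F²)|_{(0, 7/2)} = 3

E = 9, F = 0, G = 1, so EG − F² = 9. Taking the positive square root: √(EG − F²) = 3. At (u, v) = (0, 7/2): 3.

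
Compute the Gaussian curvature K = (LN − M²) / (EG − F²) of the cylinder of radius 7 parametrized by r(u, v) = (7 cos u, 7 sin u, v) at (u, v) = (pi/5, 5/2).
K = 0

Coefficients of the first fundamental form: E = 49, F = 0, G = 1.
Coefficients of the second fundamental form: L = -7, M = 0, N = 0.
Assemble K = (LN − M²)/(EG − F²) = 0. At (u, v) = (pi/5, 5/2): K = 0.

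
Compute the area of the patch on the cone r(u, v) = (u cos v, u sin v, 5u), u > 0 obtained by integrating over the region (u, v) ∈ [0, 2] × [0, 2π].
Area = 4*sqrt(26)*pi

Area = ∫∫ √(EG − F²) du dv with √(EG − F²) = sqrt(26)*Abs(u). Integrating over [0, 2] × [0, 2π] gives 4*sqrt(26)*pi.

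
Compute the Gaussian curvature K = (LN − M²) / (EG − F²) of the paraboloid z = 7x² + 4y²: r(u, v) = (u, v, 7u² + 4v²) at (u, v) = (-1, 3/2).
K = 112/116281

Coefficients of the first fundamental form: E = 196*u^2 + 1, F = 112*u*v, G = 64*v^2 + 1.
Coefficients of the second fundamental form: L = 14/sqrt(196*u^2 + 64*v^2 + 1), M = 0, N = 8/sqrt(196*u^2 + 64*v^2 + 1).
Assemble K = (LN − M²)/(EG − F²) = 112/(38416*u^4 + 25088*u^2*v^2 + 392*u^2 + 4096*v^4 + 128*v^2 + 1). At (u, v) = (-1, 3/2): K = 112/116281.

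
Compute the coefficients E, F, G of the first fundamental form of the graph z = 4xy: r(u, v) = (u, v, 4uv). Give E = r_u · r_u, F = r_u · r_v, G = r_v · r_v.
E = 16*v^2 + 1;  F = 16*u*v;  G = 16*u^2 + 1

Compute partials: r_u = (1, 0, 4*v), r_v = (0, 1, 4*u). Then
  E = r_u · r_u = 16*v^2 + 1,
  F = r_u · r_v = 16*u*v,
  G = r_v · r_v = 16*u^2 + 1.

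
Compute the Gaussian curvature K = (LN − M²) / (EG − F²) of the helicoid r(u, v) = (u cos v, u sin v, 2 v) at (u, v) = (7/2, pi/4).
K = -64/4225

Coefficients of the first fundamental form: E = 1, F = 0, G = u^2 + 4.
Coefficients of the second fundamental form: L = 0, M = -2/sqrt(u^2 + 4), N = 0.
Assemble K = (LN − M²)/(EG − F²) = -4/(u^2 + 4)^2. At (u, v) = (7/2, pi/4): K = -64/4225.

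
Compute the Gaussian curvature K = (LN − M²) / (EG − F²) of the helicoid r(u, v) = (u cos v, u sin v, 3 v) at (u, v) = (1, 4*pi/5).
K = -9/100

Coefficients of the first fundamental form: E = 1, F = 0, G = u^2 + 9.
Coefficients of the second fundamental form: L = 0, M = -3/sqrt(u^2 + 9), N = 0.
Assemble K = (LN − M²)/(EG − F²) = -9/(u^2 + 9)^2. At (u, v) = (1, 4*pi/5): K = -9/100.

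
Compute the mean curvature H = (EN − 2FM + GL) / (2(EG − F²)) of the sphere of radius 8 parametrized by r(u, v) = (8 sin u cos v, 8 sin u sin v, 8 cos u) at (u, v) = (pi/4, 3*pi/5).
H = -1/8

With E = 64, F = 0, G = 64*sin(u)^2, L = -8*sin(u)/Abs(sin(u)), M = 0, N = -8*sin(u)^3/Abs(sin(u)), assemble
  H = (EN − 2FM + GL) / (2(EG − F²)) = -sin(u)/(8*Abs(sin(u))).
At (u, v) = (pi/4, 3*pi/5): H = -1/8.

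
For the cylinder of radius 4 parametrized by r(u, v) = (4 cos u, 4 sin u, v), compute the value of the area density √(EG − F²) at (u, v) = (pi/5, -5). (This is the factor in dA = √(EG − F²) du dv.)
√(EG − F²)|_{(pi/5, -5)} = 4

E = 16, F = 0, G = 1, so EG − F² = 16. Taking the positive square root: √(EG − F²) = 4. At (u, v) = (pi/5, -5): 4.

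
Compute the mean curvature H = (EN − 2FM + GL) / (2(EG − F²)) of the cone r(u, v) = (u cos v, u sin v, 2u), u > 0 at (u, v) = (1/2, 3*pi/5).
H = 2*sqrt(5)/5

With E = 5, F = 0, G = u^2, L = 0, M = 0, N = 2*sqrt(5)*u^2/(5*Abs(u)), assemble
  H = (EN − 2FM + GL) / (2(EG − F²)) = sqrt(5)/(5*Abs(u)).
At (u, v) = (1/2, 3*pi/5): H = 2*sqrt(5)/5.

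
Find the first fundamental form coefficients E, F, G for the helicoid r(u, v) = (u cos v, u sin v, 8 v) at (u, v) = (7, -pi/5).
E = 1;  F = 0;  G = 113

Partials: r_u = (cos(v), sin(v), 0), r_v = (-u*sin(v), u*cos(v), 8). As functions of (u, v):
  E = r_u · r_u = 1,
  F = r_u · r_v = 0,
  G = r_v · r_v = u^2 + 64.
Evaluating at (u, v) = (7, -pi/5): E = 1, F = 0, G = 113.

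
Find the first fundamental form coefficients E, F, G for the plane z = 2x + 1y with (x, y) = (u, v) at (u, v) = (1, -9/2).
E = 5;  F = 2;  G = 2

Partials: r_u = (1, 0, 2), r_v = (0, 1, 1). As functions of (u, v):
  E = r_u · r_u = 5,
  F = r_u · r_v = 2,
  G = r_v · r_v = 2.
Evaluating at (u, v) = (1, -9/2): E = 5, F = 2, G = 2.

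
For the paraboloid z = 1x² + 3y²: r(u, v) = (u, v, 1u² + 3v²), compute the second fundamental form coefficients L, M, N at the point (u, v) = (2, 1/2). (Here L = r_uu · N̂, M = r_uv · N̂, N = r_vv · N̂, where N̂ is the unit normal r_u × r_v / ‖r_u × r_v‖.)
L = sqrt(26)/13;  M = 0;  N = 3*sqrt(26)/13

Compute the unit normal N̂(u, v) = (-2*u/sqrt(4*u^2 + 36*v^2 + 1), -6*v/sqrt(4*u^2 + 36*v^2 + 1), 1/sqrt(4*u^2 + 36*v^2 + 1)), and the second partials r_uu, r_uv, r_vv. Take dot products:
  L(u, v) = r_uu · N̂ = 2/sqrt(4*u^2 + 36*v^2 + 1),
  M(u, v) = r_uv · N̂ = 0,
  N(u, v) = r_vv · N̂ = 6/sqrt(4*u^2 + 36*v^2 + 1).
Evaluating at (u, v) = (2, 1/2):
  L = sqrt(26)/13, M = 0, N = 3*sqrt(26)/13.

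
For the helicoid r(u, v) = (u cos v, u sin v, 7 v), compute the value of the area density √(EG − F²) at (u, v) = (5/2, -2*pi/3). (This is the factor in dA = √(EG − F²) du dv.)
√(EG − F²)|_{(5/2, -2*pi/3)} = sqrt(221)/2

E = 1, F = 0, G = u^2 + 49, so EG − F² = u^2 + 49. Taking the positive square root: √(EG − F²) = sqrt(u^2 + 49). At (u, v) = (5/2, -2*pi/3): sqrt(221)/2.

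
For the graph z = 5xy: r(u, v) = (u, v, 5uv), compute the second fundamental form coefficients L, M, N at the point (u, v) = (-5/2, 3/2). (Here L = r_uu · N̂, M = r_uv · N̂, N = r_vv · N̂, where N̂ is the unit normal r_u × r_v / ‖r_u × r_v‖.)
L = 0;  M = 5*sqrt(854)/427;  N = 0

Compute the unit normal N̂(u, v) = (-5*v/sqrt(25*u^2 + 25*v^2 + 1), -5*u/sqrt(25*u^2 + 25*v^2 + 1), 1/sqrt(25*u^2 + 25*v^2 + 1)), and the second partials r_uu, r_uv, r_vv. Take dot products:
  L(u, v) = r_uu · N̂ = 0,
  M(u, v) = r_uv · N̂ = 5/sqrt(25*u^2 + 25*v^2 + 1),
  N(u, v) = r_vv · N̂ = 0.
Evaluating at (u, v) = (-5/2, 3/2):
  L = 0, M = 5*sqrt(854)/427, N = 0.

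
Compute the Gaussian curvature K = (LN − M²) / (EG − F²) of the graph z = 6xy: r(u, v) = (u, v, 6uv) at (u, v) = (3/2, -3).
K = -9/41209

Coefficients of the first fundamental form: E = 36*v^2 + 1, F = 36*u*v, G = 36*u^2 + 1.
Coefficients of the second fundamental form: L = 0, M = 6/sqrt(36*u^2 + 36*v^2 + 1), N = 0.
Assemble K = (LN − M²)/(EG − F²) = -36/(1296*u^4 + 2592*u^2*v^2 + 72*u^2 + 1296*v^4 + 72*v^2 + 1). At (u, v) = (3/2, -3): K = -9/41209.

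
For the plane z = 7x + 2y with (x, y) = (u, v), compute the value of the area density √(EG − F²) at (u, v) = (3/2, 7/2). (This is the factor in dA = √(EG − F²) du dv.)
√(EG − F²)|_{(3/2, 7/2)} = 3*sqrt(6)

E = 50, F = 14, G = 5, so EG − F² = 54. Taking the positive square root: √(EG − F²) = 3*sqrt(6). At (u, v) = (3/2, 7/2): 3*sqrt(6).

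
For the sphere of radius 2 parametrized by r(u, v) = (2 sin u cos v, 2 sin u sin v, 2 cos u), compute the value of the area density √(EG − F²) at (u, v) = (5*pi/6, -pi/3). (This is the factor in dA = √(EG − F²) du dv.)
√(EG − F²)|_{(5*pi/6, -pi/3)} = 2

E = 4, F = 0, G = 4*sin(u)^2, so EG − F² = 16*sin(u)^2. Taking the positive square root: √(EG − F²) = 4*Abs(sin(u)). At (u, v) = (5*pi/6, -pi/3): 2.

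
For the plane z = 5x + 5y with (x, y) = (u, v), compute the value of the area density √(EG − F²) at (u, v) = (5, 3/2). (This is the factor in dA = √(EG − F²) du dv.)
√(EG − F²)|_{(5, 3/2)} = sqrt(51)

E = 26, F = 25, G = 26, so EG − F² = 51. Taking the positive square root: √(EG − F²) = sqrt(51). At (u, v) = (5, 3/2): sqrt(51).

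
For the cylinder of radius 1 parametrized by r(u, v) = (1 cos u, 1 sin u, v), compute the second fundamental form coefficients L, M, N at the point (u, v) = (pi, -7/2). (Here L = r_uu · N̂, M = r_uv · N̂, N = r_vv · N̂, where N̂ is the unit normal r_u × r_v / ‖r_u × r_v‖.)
L = -1;  M = 0;  N = 0

Compute the unit normal N̂(u, v) = (cos(u), sin(u), 0), and the second partials r_uu, r_uv, r_vv. Take dot products:
  L(u, v) = r_uu · N̂ = -1,
  M(u, v) = r_uv · N̂ = 0,
  N(u, v) = r_vv · N̂ = 0.
Evaluating at (u, v) = (pi, -7/2):
  L = -1, M = 0, N = 0.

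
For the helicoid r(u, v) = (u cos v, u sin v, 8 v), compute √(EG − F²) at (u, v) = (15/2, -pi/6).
√(EG − F²)|_{(15/2, -pi/6)} = sqrt(481)/2

E = 1, F = 0, G = u^2 + 64; EG − F² = u^2 + 64; √(EG − F²) = sqrt(u^2 + 64). At the given point: sqrt(481)/2.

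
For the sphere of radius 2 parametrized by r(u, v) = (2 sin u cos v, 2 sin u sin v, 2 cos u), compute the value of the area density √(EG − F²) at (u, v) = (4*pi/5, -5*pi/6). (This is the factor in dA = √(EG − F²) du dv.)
√(EG − F²)|_{(4*pi/5, -5*pi/6)} = sqrt(10 - 2*sqrt(5))

E = 4, F = 0, G = 4*sin(u)^2, so EG − F² = 16*sin(u)^2. Taking the positive square root: √(EG − F²) = 4*Abs(sin(u)). At (u, v) = (4*pi/5, -5*pi/6): sqrt(10 - 2*sqrt(5)).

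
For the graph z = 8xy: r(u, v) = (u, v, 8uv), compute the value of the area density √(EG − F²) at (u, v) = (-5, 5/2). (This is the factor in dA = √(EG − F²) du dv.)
√(EG − F²)|_{(-5, 5/2)} = sqrt(2001)

E = 64*v^2 + 1, F = 64*u*v, G = 64*u^2 + 1, so EG − F² = 64*u^2 + 64*v^2 + 1. Taking the positive square root: √(EG − F²) = sqrt(64*u^2 + 64*v^2 + 1). At (u, v) = (-5, 5/2): sqrt(2001).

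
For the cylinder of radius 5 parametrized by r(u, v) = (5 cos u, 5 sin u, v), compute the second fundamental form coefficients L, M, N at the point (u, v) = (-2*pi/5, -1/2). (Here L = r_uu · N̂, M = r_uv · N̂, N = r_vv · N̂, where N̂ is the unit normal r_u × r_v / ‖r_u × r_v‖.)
L = -5;  M = 0;  N = 0

Compute the unit normal N̂(u, v) = (cos(u), sin(u), 0), and the second partials r_uu, r_uv, r_vv. Take dot products:
  L(u, v) = r_uu · N̂ = -5,
  M(u, v) = r_uv · N̂ = 0,
  N(u, v) = r_vv · N̂ = 0.
Evaluating at (u, v) = (-2*pi/5, -1/2):
  L = -5, M = 0, N = 0.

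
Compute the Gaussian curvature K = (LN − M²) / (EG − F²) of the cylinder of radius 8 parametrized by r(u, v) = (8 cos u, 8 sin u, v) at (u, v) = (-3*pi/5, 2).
K = 0

Coefficients of the first fundamental form: E = 64, F = 0, G = 1.
Coefficients of the second fundamental form: L = -8, M = 0, N = 0.
Assemble K = (LN − M²)/(EG − F²) = 0. At (u, v) = (-3*pi/5, 2): K = 0.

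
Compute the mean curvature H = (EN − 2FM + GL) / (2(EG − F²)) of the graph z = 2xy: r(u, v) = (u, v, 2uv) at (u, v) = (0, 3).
H = 0

With E = 4*v^2 + 1, F = 4*u*v, G = 4*u^2 + 1, L = 0, M = 2/sqrt(4*u^2 + 4*v^2 + 1), N = 0, assemble
  H = (EN − 2FM + GL) / (2(EG − F²)) = -8*u*v/(4*u^2 + 4*v^2 + 1)^(3/2).
At (u, v) = (0, 3): H = 0.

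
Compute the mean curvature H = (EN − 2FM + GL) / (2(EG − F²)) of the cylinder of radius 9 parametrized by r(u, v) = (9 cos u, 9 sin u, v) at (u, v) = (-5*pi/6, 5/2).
H = -1/18

With E = 81, F = 0, G = 1, L = -9, M = 0, N = 0, assemble
  H = (EN − 2FM + GL) / (2(EG − F²)) = -1/18.
At (u, v) = (-5*pi/6, 5/2): H = -1/18.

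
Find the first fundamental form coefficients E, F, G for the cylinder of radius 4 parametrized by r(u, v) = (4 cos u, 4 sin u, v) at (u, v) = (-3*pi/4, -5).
E = 16;  F = 0;  G = 1

Partials: r_u = (-4*sin(u), 4*cos(u), 0), r_v = (0, 0, 1). As functions of (u, v):
  E = r_u · r_u = 16,
  F = r_u · r_v = 0,
  G = r_v · r_v = 1.
Evaluating at (u, v) = (-3*pi/4, -5): E = 16, F = 0, G = 1.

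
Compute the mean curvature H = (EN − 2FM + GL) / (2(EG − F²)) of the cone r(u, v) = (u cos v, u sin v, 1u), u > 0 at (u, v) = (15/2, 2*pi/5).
H = sqrt(2)/30

With E = 2, F = 0, G = u^2, L = 0, M = 0, N = sqrt(2)*u^2/(2*Abs(u)), assemble
  H = (EN − 2FM + GL) / (2(EG − F²)) = sqrt(2)/(4*Abs(u)).
At (u, v) = (15/2, 2*pi/5): H = sqrt(2)/30.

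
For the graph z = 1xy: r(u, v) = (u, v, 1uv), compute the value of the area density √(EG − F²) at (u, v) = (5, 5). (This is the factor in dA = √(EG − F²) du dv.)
√(EG − F²)|_{(5, 5)} = sqrt(51)

E = v^2 + 1, F = u*v, G = u^2 + 1, so EG − F² = u^2 + v^2 + 1. Taking the positive square root: √(EG − F²) = sqrt(u^2 + v^2 + 1). At (u, v) = (5, 5): sqrt(51).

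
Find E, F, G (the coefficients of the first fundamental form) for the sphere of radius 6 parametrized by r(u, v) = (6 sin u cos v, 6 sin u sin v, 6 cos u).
E = 36;  F = 0;  G = 36*sin(u)^2

Compute partials: r_u = (6*cos(u)*cos(v), 6*sin(v)*cos(u), -6*sin(u)), r_v = (-6*sin(u)*sin(v), 6*sin(u)*cos(v), 0). Then
  E = r_u · r_u = 36,
  F = r_u · r_v = 0,
  G = r_v · r_v = 36*sin(u)^2.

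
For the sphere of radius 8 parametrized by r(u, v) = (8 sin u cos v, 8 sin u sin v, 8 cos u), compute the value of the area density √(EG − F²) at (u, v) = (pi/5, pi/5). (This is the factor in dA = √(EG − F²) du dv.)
√(EG − F²)|_{(pi/5, pi/5)} = 16*sqrt(10 - 2*sqrt(5))

E = 64, F = 0, G = 64*sin(u)^2, so EG − F² = 4096*sin(u)^2. Taking the positive square root: √(EG − F²) = 64*Abs(sin(u)). At (u, v) = (pi/5, pi/5): 16*sqrt(10 - 2*sqrt(5)).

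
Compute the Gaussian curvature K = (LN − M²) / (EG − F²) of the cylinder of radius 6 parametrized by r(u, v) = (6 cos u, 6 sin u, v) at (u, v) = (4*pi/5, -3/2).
K = 0

Coefficients of the first fundamental form: E = 36, F = 0, G = 1.
Coefficients of the second fundamental form: L = -6, M = 0, N = 0.
Assemble K = (LN − M²)/(EG − F²) = 0. At (u, v) = (4*pi/5, -3/2): K = 0.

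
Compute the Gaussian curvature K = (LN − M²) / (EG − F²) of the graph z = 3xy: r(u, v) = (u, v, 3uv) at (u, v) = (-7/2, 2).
K = -144/346921

Coefficients of the first fundamental form: E = 9*v^2 + 1, F = 9*u*v, G = 9*u^2 + 1.
Coefficients of the second fundamental form: L = 0, M = 3/sqrt(9*u^2 + 9*v^2 + 1), N = 0.
Assemble K = (LN − M²)/(EG − F²) = -9/(81*u^4 + 162*u^2*v^2 + 18*u^2 + 81*v^4 + 18*v^2 + 1). At (u, v) = (-7/2, 2): K = -144/346921.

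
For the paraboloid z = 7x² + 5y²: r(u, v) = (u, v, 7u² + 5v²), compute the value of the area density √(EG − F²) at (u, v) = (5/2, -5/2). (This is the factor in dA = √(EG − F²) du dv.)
√(EG − F²)|_{(5/2, -5/2)} = sqrt(1851)

E = 196*u^2 + 1, F = 140*u*v, G = 100*v^2 + 1, so EG − F² = 196*u^2 + 100*v^2 + 1. Taking the positive square root: √(EG − F²) = sqrt(196*u^2 + 100*v^2 + 1). At (u, v) = (5/2, -5/2): sqrt(1851).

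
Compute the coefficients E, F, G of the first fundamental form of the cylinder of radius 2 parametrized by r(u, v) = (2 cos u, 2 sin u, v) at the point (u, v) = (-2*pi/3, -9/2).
E = 4;  F = 0;  G = 1

Partials: r_u = (-2*sin(u), 2*cos(u), 0), r_v = (0, 0, 1). As functions of (u, v):
  E = r_u · r_u = 4,
  F = r_u · r_v = 0,
  G = r_v · r_v = 1.
Evaluating at (u, v) = (-2*pi/3, -9/2): E = 4, F = 0, G = 1.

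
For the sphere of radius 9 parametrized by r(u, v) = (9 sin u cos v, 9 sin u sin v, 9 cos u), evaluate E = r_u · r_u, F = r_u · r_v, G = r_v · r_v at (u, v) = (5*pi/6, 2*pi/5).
E = 81;  F = 0;  G = 81/4

Partials: r_u = (9*cos(u)*cos(v), 9*sin(v)*cos(u), -9*sin(u)), r_v = (-9*sin(u)*sin(v), 9*sin(u)*cos(v), 0). As functions of (u, v):
  E = r_u · r_u = 81,
  F = r_u · r_v = 0,
  G = r_v · r_v = 81*sin(u)^2.
Evaluating at (u, v) = (5*pi/6, 2*pi/5): E = 81, F = 0, G = 81/4.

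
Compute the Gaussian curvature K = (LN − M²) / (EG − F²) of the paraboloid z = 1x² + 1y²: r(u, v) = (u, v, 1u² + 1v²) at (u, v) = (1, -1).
K = 4/81

Coefficients of the first fundamental form: E = 4*u^2 + 1, F = 4*u*v, G = 4*v^2 + 1.
Coefficients of the second fundamental form: L = 2/sqrt(4*u^2 + 4*v^2 + 1), M = 0, N = 2/sqrt(4*u^2 + 4*v^2 + 1).
Assemble K = (LN − M²)/(EG − F²) = 4/(16*u^4 + 32*u^2*v^2 + 8*u^2 + 16*v^4 + 8*v^2 + 1). At (u, v) = (1, -1): K = 4/81.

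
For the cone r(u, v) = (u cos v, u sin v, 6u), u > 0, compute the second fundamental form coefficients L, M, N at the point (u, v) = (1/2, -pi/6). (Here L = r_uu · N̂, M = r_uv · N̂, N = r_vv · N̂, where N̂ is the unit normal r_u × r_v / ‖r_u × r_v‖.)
L = 0;  M = 0;  N = 3*sqrt(37)/37

Compute the unit normal N̂(u, v) = (-6*sqrt(37)*u*cos(v)/(37*Abs(u)), -6*sqrt(37)*u*sin(v)/(37*Abs(u)), sqrt(37)*u/(37*Abs(u))), and the second partials r_uu, r_uv, r_vv. Take dot products:
  L(u, v) = r_uu · N̂ = 0,
  M(u, v) = r_uv · N̂ = 0,
  N(u, v) = r_vv · N̂ = 6*sqrt(37)*u^2/(37*Abs(u)).
Evaluating at (u, v) = (1/2, -pi/6):
  L = 0, M = 0, N = 3*sqrt(37)/37.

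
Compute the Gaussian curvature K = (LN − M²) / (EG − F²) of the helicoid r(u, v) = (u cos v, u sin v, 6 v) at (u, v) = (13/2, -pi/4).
K = -576/97969

Coefficients of the first fundamental form: E = 1, F = 0, G = u^2 + 36.
Coefficients of the second fundamental form: L = 0, M = -6/sqrt(u^2 + 36), N = 0.
Assemble K = (LN − M²)/(EG − F²) = -36/(u^2 + 36)^2. At (u, v) = (13/2, -pi/4): K = -576/97969.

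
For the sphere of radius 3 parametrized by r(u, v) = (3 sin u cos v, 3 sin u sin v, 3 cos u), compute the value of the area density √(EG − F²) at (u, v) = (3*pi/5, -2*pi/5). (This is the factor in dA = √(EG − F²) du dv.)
√(EG − F²)|_{(3*pi/5, -2*pi/5)} = 9*sqrt(2*sqrt(5) + 10)/4

E = 9, F = 0, G = 9*sin(u)^2, so EG − F² = 81*sin(u)^2. Taking the positive square root: √(EG − F²) = 9*Abs(sin(u)). At (u, v) = (3*pi/5, -2*pi/5): 9*sqrt(2*sqrt(5) + 10)/4.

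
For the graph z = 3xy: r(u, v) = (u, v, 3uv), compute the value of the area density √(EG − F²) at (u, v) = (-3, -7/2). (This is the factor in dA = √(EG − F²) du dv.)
√(EG − F²)|_{(-3, -7/2)} = sqrt(769)/2

E = 9*v^2 + 1, F = 9*u*v, G = 9*u^2 + 1, so EG − F² = 9*u^2 + 9*v^2 + 1. Taking the positive square root: √(EG − F²) = sqrt(9*u^2 + 9*v^2 + 1). At (u, v) = (-3, -7/2): sqrt(769)/2.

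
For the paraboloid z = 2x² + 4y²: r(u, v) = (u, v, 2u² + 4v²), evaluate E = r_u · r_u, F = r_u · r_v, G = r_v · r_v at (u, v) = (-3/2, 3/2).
E = 37;  F = -72;  G = 145

Partials: r_u = (1, 0, 4*u), r_v = (0, 1, 8*v). As functions of (u, v):
  E = r_u · r_u = 16*u^2 + 1,
  F = r_u · r_v = 32*u*v,
  G = r_v · r_v = 64*v^2 + 1.
Evaluating at (u, v) = (-3/2, 3/2): E = 37, F = -72, G = 145.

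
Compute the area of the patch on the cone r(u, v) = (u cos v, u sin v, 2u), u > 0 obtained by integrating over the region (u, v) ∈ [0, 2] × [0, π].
Area = 2*sqrt(5)*pi

Area = ∫∫ √(EG − F²) du dv with √(EG − F²) = sqrt(5)*Abs(u). Integrating over [0, 2] × [0, π] gives 2*sqrt(5)*pi.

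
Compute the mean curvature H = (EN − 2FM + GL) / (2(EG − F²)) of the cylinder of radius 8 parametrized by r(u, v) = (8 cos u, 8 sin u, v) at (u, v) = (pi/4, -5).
H = -1/16

With E = 64, F = 0, G = 1, L = -8, M = 0, N = 0, assemble
  H = (EN − 2FM + GL) / (2(EG − F²)) = -1/16.
At (u, v) = (pi/4, -5): H = -1/16.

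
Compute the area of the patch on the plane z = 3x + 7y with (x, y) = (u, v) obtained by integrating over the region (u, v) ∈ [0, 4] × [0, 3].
Area = 12*sqrt(59)

Area = ∫∫ √(EG − F²) du dv with √(EG − F²) = sqrt(59). Integrating over [0, 4] × [0, 3] gives 12*sqrt(59).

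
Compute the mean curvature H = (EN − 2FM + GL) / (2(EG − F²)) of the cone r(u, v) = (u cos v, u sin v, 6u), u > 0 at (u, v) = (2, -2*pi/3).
H = 3*sqrt(37)/74

With E = 37, F = 0, G = u^2, L = 0, M = 0, N = 6*sqrt(37)*u^2/(37*Abs(u)), assemble
  H = (EN − 2FM + GL) / (2(EG − F²)) = 3*sqrt(37)/(37*Abs(u)).
At (u, v) = (2, -2*pi/3): H = 3*sqrt(37)/74.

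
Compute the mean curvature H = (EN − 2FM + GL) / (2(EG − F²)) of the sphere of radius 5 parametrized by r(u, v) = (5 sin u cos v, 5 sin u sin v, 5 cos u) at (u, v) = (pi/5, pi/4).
H = -1/5

With E = 25, F = 0, G = 25*sin(u)^2, L = -5*sin(u)/Abs(sin(u)), M = 0, N = -5*sin(u)^3/Abs(sin(u)), assemble
  H = (EN − 2FM + GL) / (2(EG − F²)) = -sin(u)/(5*Abs(sin(u))).
At (u, v) = (pi/5, pi/4): H = -1/5.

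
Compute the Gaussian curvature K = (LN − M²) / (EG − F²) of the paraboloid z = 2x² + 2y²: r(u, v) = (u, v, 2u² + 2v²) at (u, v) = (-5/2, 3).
K = 16/60025

Coefficients of the first fundamental form: E = 16*u^2 + 1, F = 16*u*v, G = 16*v^2 + 1.
Coefficients of the second fundamental form: L = 4/sqrt(16*u^2 + 16*v^2 + 1), M = 0, N = 4/sqrt(16*u^2 + 16*v^2 + 1).
Assemble K = (LN − M²)/(EG − F²) = 16/(256*u^4 + 512*u^2*v^2 + 32*u^2 + 256*v^4 + 32*v^2 + 1). At (u, v) = (-5/2, 3): K = 16/60025.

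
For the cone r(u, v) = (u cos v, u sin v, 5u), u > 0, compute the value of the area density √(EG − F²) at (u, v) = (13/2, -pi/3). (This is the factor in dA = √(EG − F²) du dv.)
√(EG − F²)|_{(13/2, -pi/3)} = 13*sqrt(26)/2

E = 26, F = 0, G = u^2, so EG − F² = 26*u^2. Taking the positive square root: √(EG − F²) = sqrt(26)*Abs(u). At (u, v) = (13/2, -pi/3): 13*sqrt(26)/2.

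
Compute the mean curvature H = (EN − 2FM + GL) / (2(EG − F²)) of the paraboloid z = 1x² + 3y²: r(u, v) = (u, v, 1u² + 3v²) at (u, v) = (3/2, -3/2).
H = 16*sqrt(91)/1183

With E = 4*u^2 + 1, F = 12*u*v, G = 36*v^2 + 1, L = 2/sqrt(4*u^2 + 36*v^2 + 1), M = 0, N = 6/sqrt(4*u^2 + 36*v^2 + 1), assemble
  H = (EN − 2FM + GL) / (2(EG − F²)) = 4*(3*u^2 + 9*v^2 + 1)/(4*u^2 + 36*v^2 + 1)^(3/2).
At (u, v) = (3/2, -3/2): H = 16*sqrt(91)/1183.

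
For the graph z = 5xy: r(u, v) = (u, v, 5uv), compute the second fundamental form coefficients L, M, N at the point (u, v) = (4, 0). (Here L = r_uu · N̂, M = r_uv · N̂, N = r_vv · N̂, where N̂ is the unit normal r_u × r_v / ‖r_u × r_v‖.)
L = 0;  M = 5*sqrt(401)/401;  N = 0

Compute the unit normal N̂(u, v) = (-5*v/sqrt(25*u^2 + 25*v^2 + 1), -5*u/sqrt(25*u^2 + 25*v^2 + 1), 1/sqrt(25*u^2 + 25*v^2 + 1)), and the second partials r_uu, r_uv, r_vv. Take dot products:
  L(u, v) = r_uu · N̂ = 0,
  M(u, v) = r_uv · N̂ = 5/sqrt(25*u^2 + 25*v^2 + 1),
  N(u, v) = r_vv · N̂ = 0.
Evaluating at (u, v) = (4, 0):
  L = 0, M = 5*sqrt(401)/401, N = 0.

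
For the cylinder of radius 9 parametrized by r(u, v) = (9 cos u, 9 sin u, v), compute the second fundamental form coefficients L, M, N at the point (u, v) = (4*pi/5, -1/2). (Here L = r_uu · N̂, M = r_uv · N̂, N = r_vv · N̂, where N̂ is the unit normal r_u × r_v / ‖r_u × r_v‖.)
L = -9;  M = 0;  N = 0

Compute the unit normal N̂(u, v) = (cos(u), sin(u), 0), and the second partials r_uu, r_uv, r_vv. Take dot products:
  L(u, v) = r_uu · N̂ = -9,
  M(u, v) = r_uv · N̂ = 0,
  N(u, v) = r_vv · N̂ = 0.
Evaluating at (u, v) = (4*pi/5, -1/2):
  L = -9, M = 0, N = 0.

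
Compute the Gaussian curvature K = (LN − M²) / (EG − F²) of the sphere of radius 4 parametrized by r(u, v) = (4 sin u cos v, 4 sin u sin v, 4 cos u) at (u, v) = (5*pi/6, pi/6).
K = 1/16

Coefficients of the first fundamental form: E = 16, F = 0, G = 16*sin(u)^2.
Coefficients of the second fundamental form: L = -4*sin(u)/Abs(sin(u)), M = 0, N = -4*sin(u)^3/Abs(sin(u)).
Assemble K = (LN − M²)/(EG − F²) = 1/16. At (u, v) = (5*pi/6, pi/6): K = 1/16.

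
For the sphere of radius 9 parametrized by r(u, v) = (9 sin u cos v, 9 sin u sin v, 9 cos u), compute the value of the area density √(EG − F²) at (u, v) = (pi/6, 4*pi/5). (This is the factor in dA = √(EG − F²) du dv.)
√(EG − F²)|_{(pi/6, 4*pi/5)} = 81/2

E = 81, F = 0, G = 81*sin(u)^2, so EG − F² = 6561*sin(u)^2. Taking the positive square root: √(EG − F²) = 81*Abs(sin(u)). At (u, v) = (pi/6, 4*pi/5): 81/2.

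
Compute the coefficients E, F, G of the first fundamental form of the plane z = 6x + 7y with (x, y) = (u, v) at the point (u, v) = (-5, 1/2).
E = 37;  F = 42;  G = 50

Partials: r_u = (1, 0, 6), r_v = (0, 1, 7). As functions of (u, v):
  E = r_u · r_u = 37,
  F = r_u · r_v = 42,
  G = r_v · r_v = 50.
Evaluating at (u, v) = (-5, 1/2): E = 37, F = 42, G = 50.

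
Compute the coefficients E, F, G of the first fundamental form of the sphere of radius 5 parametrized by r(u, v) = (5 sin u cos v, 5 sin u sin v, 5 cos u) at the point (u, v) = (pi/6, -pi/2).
E = 25;  F = 0;  G = 25/4

Partials: r_u = (5*cos(u)*cos(v), 5*sin(v)*cos(u), -5*sin(u)), r_v = (-5*sin(u)*sin(v), 5*sin(u)*cos(v), 0). As functions of (u, v):
  E = r_u · r_u = 25,
  F = r_u · r_v = 0,
  G = r_v · r_v = 25*sin(u)^2.
Evaluating at (u, v) = (pi/6, -pi/2): E = 25, F = 0, G = 25/4.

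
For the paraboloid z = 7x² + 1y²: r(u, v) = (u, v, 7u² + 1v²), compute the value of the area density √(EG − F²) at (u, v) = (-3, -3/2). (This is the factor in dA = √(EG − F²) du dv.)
√(EG − F²)|_{(-3, -3/2)} = sqrt(1774)

E = 196*u^2 + 1, F = 28*u*v, G = 4*v^2 + 1, so EG − F² = 196*u^2 + 4*v^2 + 1. Taking the positive square root: √(EG − F²) = sqrt(196*u^2 + 4*v^2 + 1). At (u, v) = (-3, -3/2): sqrt(1774).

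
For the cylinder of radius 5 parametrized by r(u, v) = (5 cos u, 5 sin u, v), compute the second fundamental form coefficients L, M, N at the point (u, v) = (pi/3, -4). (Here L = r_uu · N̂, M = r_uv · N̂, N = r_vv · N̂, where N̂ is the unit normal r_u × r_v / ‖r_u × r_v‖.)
L = -5;  M = 0;  N = 0

Compute the unit normal N̂(u, v) = (cos(u), sin(u), 0), and the second partials r_uu, r_uv, r_vv. Take dot products:
  L(u, v) = r_uu · N̂ = -5,
  M(u, v) = r_uv · N̂ = 0,
  N(u, v) = r_vv · N̂ = 0.
Evaluating at (u, v) = (pi/3, -4):
  L = -5, M = 0, N = 0.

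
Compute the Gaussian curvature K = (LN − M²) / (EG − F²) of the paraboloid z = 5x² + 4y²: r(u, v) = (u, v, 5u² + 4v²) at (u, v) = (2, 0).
K = 80/160801

Coefficients of the first fundamental form: E = 100*u^2 + 1, F = 80*u*v, G = 64*v^2 + 1.
Coefficients of the second fundamental form: L = 10/sqrt(100*u^2 + 64*v^2 + 1), M = 0, N = 8/sqrt(100*u^2 + 64*v^2 + 1).
Assemble K = (LN − M²)/(EG − F²) = 80/(10000*u^4 + 12800*u^2*v^2 + 200*u^2 + 4096*v^4 + 128*v^2 + 1). At (u, v) = (2, 0): K = 80/160801.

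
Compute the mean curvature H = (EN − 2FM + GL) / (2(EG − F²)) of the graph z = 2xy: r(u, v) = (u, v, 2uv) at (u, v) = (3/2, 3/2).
H = -18*sqrt(19)/361

With E = 4*v^2 + 1, F = 4*u*v, G = 4*u^2 + 1, L = 0, M = 2/sqrt(4*u^2 + 4*v^2 + 1), N = 0, assemble
  H = (EN − 2FM + GL) / (2(EG − F²)) = -8*u*v/(4*u^2 + 4*v^2 + 1)^(3/2).
At (u, v) = (3/2, 3/2): H = -18*sqrt(19)/361.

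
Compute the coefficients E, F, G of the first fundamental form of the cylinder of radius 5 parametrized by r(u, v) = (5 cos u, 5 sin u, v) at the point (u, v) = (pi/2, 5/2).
E = 25;  F = 0;  G = 1

Partials: r_u = (-5*sin(u), 5*cos(u), 0), r_v = (0, 0, 1). As functions of (u, v):
  E = r_u · r_u = 25,
  F = r_u · r_v = 0,
  G = r_v · r_v = 1.
Evaluating at (u, v) = (pi/2, 5/2): E = 25, F = 0, G = 1.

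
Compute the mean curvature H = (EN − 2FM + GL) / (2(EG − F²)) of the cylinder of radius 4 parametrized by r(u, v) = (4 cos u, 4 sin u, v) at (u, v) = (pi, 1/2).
H = -1/8

With E = 16, F = 0, G = 1, L = -4, M = 0, N = 0, assemble
  H = (EN − 2FM + GL) / (2(EG − F²)) = -1/8.
At (u, v) = (pi, 1/2): H = -1/8.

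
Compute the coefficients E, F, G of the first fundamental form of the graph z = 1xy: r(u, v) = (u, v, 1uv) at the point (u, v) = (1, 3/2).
E = 13/4;  F = 3/2;  G = 2

Partials: r_u = (1, 0, v), r_v = (0, 1, u). As functions of (u, v):
  E = r_u · r_u = v^2 + 1,
  F = r_u · r_v = u*v,
  G = r_v · r_v = u^2 + 1.
Evaluating at (u, v) = (1, 3/2): E = 13/4, F = 3/2, G = 2.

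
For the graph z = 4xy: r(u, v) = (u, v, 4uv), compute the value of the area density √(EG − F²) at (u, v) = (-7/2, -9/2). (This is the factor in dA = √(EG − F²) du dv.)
√(EG − F²)|_{(-7/2, -9/2)} = sqrt(521)

E = 16*v^2 + 1, F = 16*u*v, G = 16*u^2 + 1, so EG − F² = 16*u^2 + 16*v^2 + 1. Taking the positive square root: √(EG − F²) = sqrt(16*u^2 + 16*v^2 + 1). At (u, v) = (-7/2, -9/2): sqrt(521).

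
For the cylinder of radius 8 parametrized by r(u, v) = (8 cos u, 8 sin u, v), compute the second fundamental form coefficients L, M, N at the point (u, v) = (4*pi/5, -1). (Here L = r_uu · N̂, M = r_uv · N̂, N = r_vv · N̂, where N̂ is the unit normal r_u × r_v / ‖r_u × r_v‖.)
L = -8;  M = 0;  N = 0

Compute the unit normal N̂(u, v) = (cos(u), sin(u), 0), and the second partials r_uu, r_uv, r_vv. Take dot products:
  L(u, v) = r_uu · N̂ = -8,
  M(u, v) = r_uv · N̂ = 0,
  N(u, v) = r_vv · N̂ = 0.
Evaluating at (u, v) = (4*pi/5, -1):
  L = -8, M = 0, N = 0.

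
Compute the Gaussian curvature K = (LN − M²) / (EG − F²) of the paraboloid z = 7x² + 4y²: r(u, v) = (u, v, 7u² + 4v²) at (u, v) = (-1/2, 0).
K = 28/625

Coefficients of the first fundamental form: E = 196*u^2 + 1, F = 112*u*v, G = 64*v^2 + 1.
Coefficients of the second fundamental form: L = 14/sqrt(196*u^2 + 64*v^2 + 1), M = 0, N = 8/sqrt(196*u^2 + 64*v^2 + 1).
Assemble K = (LN − M²)/(EG − F²) = 112/(38416*u^4 + 25088*u^2*v^2 + 392*u^2 + 4096*v^4 + 128*v^2 + 1). At (u, v) = (-1/2, 0): K = 28/625.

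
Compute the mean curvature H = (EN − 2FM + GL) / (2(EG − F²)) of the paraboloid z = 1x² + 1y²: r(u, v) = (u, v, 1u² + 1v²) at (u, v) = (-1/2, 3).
H = 39*sqrt(38)/1444

With E = 4*u^2 + 1, F = 4*u*v, G = 4*v^2 + 1, L = 2/sqrt(4*u^2 + 4*v^2 + 1), M = 0, N = 2/sqrt(4*u^2 + 4*v^2 + 1), assemble
  H = (EN − 2FM + GL) / (2(EG − F²)) = 2*(2*u^2 + 2*v^2 + 1)/(4*u^2 + 4*v^2 + 1)^(3/2).
At (u, v) = (-1/2, 3): H = 39*sqrt(38)/1444.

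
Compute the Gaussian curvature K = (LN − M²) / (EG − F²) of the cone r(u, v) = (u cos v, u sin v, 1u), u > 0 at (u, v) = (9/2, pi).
K = 0

Coefficients of the first fundamental form: E = 2, F = 0, G = u^2.
Coefficients of the second fundamental form: L = 0, M = 0, N = sqrt(2)*u^2/(2*Abs(u)).
Assemble K = (LN − M²)/(EG − F²) = 0. At (u, v) = (9/2, pi): K = 0.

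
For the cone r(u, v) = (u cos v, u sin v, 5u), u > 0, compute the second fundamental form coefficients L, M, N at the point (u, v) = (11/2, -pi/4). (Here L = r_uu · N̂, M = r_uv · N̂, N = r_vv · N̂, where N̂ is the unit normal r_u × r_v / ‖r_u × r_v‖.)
L = 0;  M = 0;  N = 55*sqrt(26)/52

Compute the unit normal N̂(u, v) = (-5*sqrt(26)*u*cos(v)/(26*Abs(u)), -5*sqrt(26)*u*sin(v)/(26*Abs(u)), sqrt(26)*u/(26*Abs(u))), and the second partials r_uu, r_uv, r_vv. Take dot products:
  L(u, v) = r_uu · N̂ = 0,
  M(u, v) = r_uv · N̂ = 0,
  N(u, v) = r_vv · N̂ = 5*sqrt(26)*u^2/(26*Abs(u)).
Evaluating at (u, v) = (11/2, -pi/4):
  L = 0, M = 0, N = 55*sqrt(26)/52.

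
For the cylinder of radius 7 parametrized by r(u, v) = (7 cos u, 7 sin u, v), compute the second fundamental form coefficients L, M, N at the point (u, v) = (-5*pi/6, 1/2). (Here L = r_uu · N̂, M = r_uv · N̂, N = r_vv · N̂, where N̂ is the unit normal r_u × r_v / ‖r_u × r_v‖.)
L = -7;  M = 0;  N = 0

Compute the unit normal N̂(u, v) = (cos(u), sin(u), 0), and the second partials r_uu, r_uv, r_vv. Take dot products:
  L(u, v) = r_uu · N̂ = -7,
  M(u, v) = r_uv · N̂ = 0,
  N(u, v) = r_vv · N̂ = 0.
Evaluating at (u, v) = (-5*pi/6, 1/2):
  L = -7, M = 0, N = 0.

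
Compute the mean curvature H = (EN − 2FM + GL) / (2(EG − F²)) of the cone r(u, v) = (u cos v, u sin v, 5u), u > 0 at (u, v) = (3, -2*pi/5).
H = 5*sqrt(26)/156

With E = 26, F = 0, G = u^2, L = 0, M = 0, N = 5*sqrt(26)*u^2/(26*Abs(u)), assemble
  H = (EN − 2FM + GL) / (2(EG − F²)) = 5*sqrt(26)/(52*Abs(u)).
At (u, v) = (3, -2*pi/5): H = 5*sqrt(26)/156.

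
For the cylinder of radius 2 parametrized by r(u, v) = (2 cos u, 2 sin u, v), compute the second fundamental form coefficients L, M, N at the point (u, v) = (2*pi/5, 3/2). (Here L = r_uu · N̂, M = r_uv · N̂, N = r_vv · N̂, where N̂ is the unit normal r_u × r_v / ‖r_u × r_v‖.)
L = -2;  M = 0;  N = 0

Compute the unit normal N̂(u, v) = (cos(u), sin(u), 0), and the second partials r_uu, r_uv, r_vv. Take dot products:
  L(u, v) = r_uu · N̂ = -2,
  M(u, v) = r_uv · N̂ = 0,
  N(u, v) = r_vv · N̂ = 0.
Evaluating at (u, v) = (2*pi/5, 3/2):
  L = -2, M = 0, N = 0.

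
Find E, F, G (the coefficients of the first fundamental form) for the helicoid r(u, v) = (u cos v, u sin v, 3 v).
E = 1;  F = 0;  G = u^2 + 9

Compute partials: r_u = (cos(v), sin(v), 0), r_v = (-u*sin(v), u*cos(v), 3). Then
  E = r_u · r_u = 1,
  F = r_u · r_v = 0,
  G = r_v · r_v = u^2 + 9.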